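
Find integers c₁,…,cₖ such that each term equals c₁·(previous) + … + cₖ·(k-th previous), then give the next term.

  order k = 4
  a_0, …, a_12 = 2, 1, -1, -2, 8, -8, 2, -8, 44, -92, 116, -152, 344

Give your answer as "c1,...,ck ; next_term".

-2,-2,-2,2 ; -800

  a_4 = -2·-2 + -2·-1 + -2·1 + 2·2 = 8
  a_5 = -2·8 + -2·-2 + -2·-1 + 2·1 = -8
  a_6 = -2·-8 + -2·8 + -2·-2 + 2·-1 = 2
  a_7 = -2·2 + -2·-8 + -2·8 + 2·-2 = -8
  a_8 = -2·-8 + -2·2 + -2·-8 + 2·8 = 44
  a_9 = -2·44 + -2·-8 + -2·2 + 2·-8 = -92
  a_10 = -2·-92 + -2·44 + -2·-8 + 2·2 = 116
  a_11 = -2·116 + -2·-92 + -2·44 + 2·-8 = -152
  a_12 = -2·-152 + -2·116 + -2·-92 + 2·44 = 344
  a_13 = -2·344 + -2·-152 + -2·116 + 2·-92 = -800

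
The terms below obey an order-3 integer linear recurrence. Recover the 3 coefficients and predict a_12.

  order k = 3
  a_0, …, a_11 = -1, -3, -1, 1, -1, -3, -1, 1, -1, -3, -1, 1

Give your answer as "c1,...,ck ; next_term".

1,-1,1 ; -1

  a_3 = 1·-1 + -1·-3 + 1·-1 = 1
  a_4 = 1·1 + -1·-1 + 1·-3 = -1
  a_5 = 1·-1 + -1·1 + 1·-1 = -3
  a_6 = 1·-3 + -1·-1 + 1·1 = -1
  a_7 = 1·-1 + -1·-3 + 1·-1 = 1
  a_8 = 1·1 + -1·-1 + 1·-3 = -1
  a_9 = 1·-1 + -1·1 + 1·-1 = -3
  a_10 = 1·-3 + -1·-1 + 1·1 = -1
  a_11 = 1·-1 + -1·-3 + 1·-1 = 1
  a_12 = 1·1 + -1·-1 + 1·-3 = -1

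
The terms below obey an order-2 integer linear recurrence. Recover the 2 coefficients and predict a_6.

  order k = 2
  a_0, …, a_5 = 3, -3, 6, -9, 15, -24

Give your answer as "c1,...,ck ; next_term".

-1,1 ; 39

  a_2 = -1·-3 + 1·3 = 6
  a_3 = -1·6 + 1·-3 = -9
  a_4 = -1·-9 + 1·6 = 15
  a_5 = -1·15 + 1·-9 = -24
  a_6 = -1·-24 + 1·15 = 39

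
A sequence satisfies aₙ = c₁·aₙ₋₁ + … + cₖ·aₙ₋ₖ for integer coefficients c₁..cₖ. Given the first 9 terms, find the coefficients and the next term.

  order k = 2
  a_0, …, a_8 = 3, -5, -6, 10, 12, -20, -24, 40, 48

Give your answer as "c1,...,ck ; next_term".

0,-2 ; -80

  a_2 = 0·-5 + -2·3 = -6
  a_3 = 0·-6 + -2·-5 = 10
  a_4 = 0·10 + -2·-6 = 12
  a_5 = 0·12 + -2·10 = -20
  a_6 = 0·-20 + -2·12 = -24
  a_7 = 0·-24 + -2·-20 = 40
  a_8 = 0·40 + -2·-24 = 48
  a_9 = 0·48 + -2·40 = -80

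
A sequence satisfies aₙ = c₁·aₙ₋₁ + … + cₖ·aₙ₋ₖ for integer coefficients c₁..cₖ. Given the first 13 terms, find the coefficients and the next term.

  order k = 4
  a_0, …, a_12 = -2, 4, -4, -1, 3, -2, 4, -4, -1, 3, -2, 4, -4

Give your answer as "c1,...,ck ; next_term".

  a_4 = -1·-1 + -1·-4 + -1·4 + -1·-2 = 3
  a_5 = -1·3 + -1·-1 + -1·-4 + -1·4 = -2
  a_6 = -1·-2 + -1·3 + -1·-1 + -1·-4 = 4
  a_7 = -1·4 + -1·-2 + -1·3 + -1·-1 = -4
  a_8 = -1·-4 + -1·4 + -1·-2 + -1·3 = -1
  a_9 = -1·-1 + -1·-4 + -1·4 + -1·-2 = 3
  a_10 = -1·3 + -1·-1 + -1·-4 + -1·4 = -2
  a_11 = -1·-2 + -1·3 + -1·-1 + -1·-4 = 4
  a_12 = -1·4 + -1·-2 + -1·3 + -1·-1 = -4
  a_13 = -1·-4 + -1·4 + -1·-2 + -1·3 = -1

-1,-1,-1,-1 ; -1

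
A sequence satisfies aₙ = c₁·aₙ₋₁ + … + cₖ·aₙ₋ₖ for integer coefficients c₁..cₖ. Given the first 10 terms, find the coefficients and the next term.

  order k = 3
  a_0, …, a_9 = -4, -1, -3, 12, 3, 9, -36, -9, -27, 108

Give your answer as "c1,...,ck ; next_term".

0,0,-3 ; 27

  a_3 = 0·-3 + 0·-1 + -3·-4 = 12
  a_4 = 0·12 + 0·-3 + -3·-1 = 3
  a_5 = 0·3 + 0·12 + -3·-3 = 9
  a_6 = 0·9 + 0·3 + -3·12 = -36
  a_7 = 0·-36 + 0·9 + -3·3 = -9
  a_8 = 0·-9 + 0·-36 + -3·9 = -27
  a_9 = 0·-27 + 0·-9 + -3·-36 = 108
  a_10 = 0·108 + 0·-27 + -3·-9 = 27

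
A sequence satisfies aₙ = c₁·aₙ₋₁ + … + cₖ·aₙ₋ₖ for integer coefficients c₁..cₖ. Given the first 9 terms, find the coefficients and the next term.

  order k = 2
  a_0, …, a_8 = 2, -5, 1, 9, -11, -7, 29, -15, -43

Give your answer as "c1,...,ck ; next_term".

  a_2 = -1·-5 + -2·2 = 1
  a_3 = -1·1 + -2·-5 = 9
  a_4 = -1·9 + -2·1 = -11
  a_5 = -1·-11 + -2·9 = -7
  a_6 = -1·-7 + -2·-11 = 29
  a_7 = -1·29 + -2·-7 = -15
  a_8 = -1·-15 + -2·29 = -43
  a_9 = -1·-43 + -2·-15 = 73

-1,-2 ; 73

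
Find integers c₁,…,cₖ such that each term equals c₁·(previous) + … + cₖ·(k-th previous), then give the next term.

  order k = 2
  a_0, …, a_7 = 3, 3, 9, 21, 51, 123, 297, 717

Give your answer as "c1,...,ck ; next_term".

2,1 ; 1731

  a_2 = 2·3 + 1·3 = 9
  a_3 = 2·9 + 1·3 = 21
  a_4 = 2·21 + 1·9 = 51
  a_5 = 2·51 + 1·21 = 123
  a_6 = 2·123 + 1·51 = 297
  a_7 = 2·297 + 1·123 = 717
  a_8 = 2·717 + 1·297 = 1731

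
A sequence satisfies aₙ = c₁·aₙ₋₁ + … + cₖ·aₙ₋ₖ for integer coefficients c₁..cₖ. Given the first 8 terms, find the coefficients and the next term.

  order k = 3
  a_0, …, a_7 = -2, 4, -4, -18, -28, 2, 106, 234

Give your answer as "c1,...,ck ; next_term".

2,-3,-1 ; 148

  a_3 = 2·-4 + -3·4 + -1·-2 = -18
  a_4 = 2·-18 + -3·-4 + -1·4 = -28
  a_5 = 2·-28 + -3·-18 + -1·-4 = 2
  a_6 = 2·2 + -3·-28 + -1·-18 = 106
  a_7 = 2·106 + -3·2 + -1·-28 = 234
  a_8 = 2·234 + -3·106 + -1·2 = 148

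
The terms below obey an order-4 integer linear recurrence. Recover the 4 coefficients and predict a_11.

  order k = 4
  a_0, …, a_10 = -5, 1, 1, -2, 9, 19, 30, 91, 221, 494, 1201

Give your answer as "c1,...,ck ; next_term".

  a_4 = 2·-2 + 0·1 + 3·1 + -2·-5 = 9
  a_5 = 2·9 + 0·-2 + 3·1 + -2·1 = 19
  a_6 = 2·19 + 0·9 + 3·-2 + -2·1 = 30
  a_7 = 2·30 + 0·19 + 3·9 + -2·-2 = 91
  a_8 = 2·91 + 0·30 + 3·19 + -2·9 = 221
  a_9 = 2·221 + 0·91 + 3·30 + -2·19 = 494
  a_10 = 2·494 + 0·221 + 3·91 + -2·30 = 1201
  a_11 = 2·1201 + 0·494 + 3·221 + -2·91 = 2883

2,0,3,-2 ; 2883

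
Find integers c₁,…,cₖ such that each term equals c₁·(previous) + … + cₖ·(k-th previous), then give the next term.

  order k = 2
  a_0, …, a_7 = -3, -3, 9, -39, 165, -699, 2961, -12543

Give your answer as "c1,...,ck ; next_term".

  a_2 = -4·-3 + 1·-3 = 9
  a_3 = -4·9 + 1·-3 = -39
  a_4 = -4·-39 + 1·9 = 165
  a_5 = -4·165 + 1·-39 = -699
  a_6 = -4·-699 + 1·165 = 2961
  a_7 = -4·2961 + 1·-699 = -12543
  a_8 = -4·-12543 + 1·2961 = 53133

-4,1 ; 53133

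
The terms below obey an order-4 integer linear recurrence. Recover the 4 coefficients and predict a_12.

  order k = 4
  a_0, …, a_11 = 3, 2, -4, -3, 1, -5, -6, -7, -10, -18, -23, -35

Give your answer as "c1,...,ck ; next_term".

0,1,1,1 ; -51

  a_4 = 0·-3 + 1·-4 + 1·2 + 1·3 = 1
  a_5 = 0·1 + 1·-3 + 1·-4 + 1·2 = -5
  a_6 = 0·-5 + 1·1 + 1·-3 + 1·-4 = -6
  a_7 = 0·-6 + 1·-5 + 1·1 + 1·-3 = -7
  a_8 = 0·-7 + 1·-6 + 1·-5 + 1·1 = -10
  a_9 = 0·-10 + 1·-7 + 1·-6 + 1·-5 = -18
  a_10 = 0·-18 + 1·-10 + 1·-7 + 1·-6 = -23
  a_11 = 0·-23 + 1·-18 + 1·-10 + 1·-7 = -35
  a_12 = 0·-35 + 1·-23 + 1·-18 + 1·-10 = -51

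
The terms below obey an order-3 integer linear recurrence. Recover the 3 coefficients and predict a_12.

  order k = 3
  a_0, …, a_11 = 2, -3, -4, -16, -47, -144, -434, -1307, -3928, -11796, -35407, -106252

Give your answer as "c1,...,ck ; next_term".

4,-2,-3 ; -318806

  a_3 = 4·-4 + -2·-3 + -3·2 = -16
  a_4 = 4·-16 + -2·-4 + -3·-3 = -47
  a_5 = 4·-47 + -2·-16 + -3·-4 = -144
  a_6 = 4·-144 + -2·-47 + -3·-16 = -434
  a_7 = 4·-434 + -2·-144 + -3·-47 = -1307
  a_8 = 4·-1307 + -2·-434 + -3·-144 = -3928
  a_9 = 4·-3928 + -2·-1307 + -3·-434 = -11796
  a_10 = 4·-11796 + -2·-3928 + -3·-1307 = -35407
  a_11 = 4·-35407 + -2·-11796 + -3·-3928 = -106252
  a_12 = 4·-106252 + -2·-35407 + -3·-11796 = -318806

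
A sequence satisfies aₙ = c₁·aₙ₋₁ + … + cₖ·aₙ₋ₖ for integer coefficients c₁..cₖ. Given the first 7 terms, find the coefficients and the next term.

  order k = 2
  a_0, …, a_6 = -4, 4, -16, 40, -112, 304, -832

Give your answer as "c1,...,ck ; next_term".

-2,2 ; 2272

  a_2 = -2·4 + 2·-4 = -16
  a_3 = -2·-16 + 2·4 = 40
  a_4 = -2·40 + 2·-16 = -112
  a_5 = -2·-112 + 2·40 = 304
  a_6 = -2·304 + 2·-112 = -832
  a_7 = -2·-832 + 2·304 = 2272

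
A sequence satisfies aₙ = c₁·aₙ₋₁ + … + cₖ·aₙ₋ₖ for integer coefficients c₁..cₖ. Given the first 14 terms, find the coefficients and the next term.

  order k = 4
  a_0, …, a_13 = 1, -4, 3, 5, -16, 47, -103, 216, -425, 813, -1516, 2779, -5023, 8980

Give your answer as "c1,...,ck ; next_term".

  a_4 = -2·5 + 1·3 + 2·-4 + -1·1 = -16
  a_5 = -2·-16 + 1·5 + 2·3 + -1·-4 = 47
  a_6 = -2·47 + 1·-16 + 2·5 + -1·3 = -103
  a_7 = -2·-103 + 1·47 + 2·-16 + -1·5 = 216
  a_8 = -2·216 + 1·-103 + 2·47 + -1·-16 = -425
  a_9 = -2·-425 + 1·216 + 2·-103 + -1·47 = 813
  a_10 = -2·813 + 1·-425 + 2·216 + -1·-103 = -1516
  a_11 = -2·-1516 + 1·813 + 2·-425 + -1·216 = 2779
  a_12 = -2·2779 + 1·-1516 + 2·813 + -1·-425 = -5023
  a_13 = -2·-5023 + 1·2779 + 2·-1516 + -1·813 = 8980
  a_14 = -2·8980 + 1·-5023 + 2·2779 + -1·-1516 = -15909

-2,1,2,-1 ; -15909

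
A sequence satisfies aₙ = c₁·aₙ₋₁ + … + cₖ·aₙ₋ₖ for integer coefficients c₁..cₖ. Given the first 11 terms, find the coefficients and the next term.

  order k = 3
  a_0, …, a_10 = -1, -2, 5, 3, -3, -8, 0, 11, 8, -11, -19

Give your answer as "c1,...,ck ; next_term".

  a_3 = 0·5 + -1·-2 + -1·-1 = 3
  a_4 = 0·3 + -1·5 + -1·-2 = -3
  a_5 = 0·-3 + -1·3 + -1·5 = -8
  a_6 = 0·-8 + -1·-3 + -1·3 = 0
  a_7 = 0·0 + -1·-8 + -1·-3 = 11
  a_8 = 0·11 + -1·0 + -1·-8 = 8
  a_9 = 0·8 + -1·11 + -1·0 = -11
  a_10 = 0·-11 + -1·8 + -1·11 = -19
  a_11 = 0·-19 + -1·-11 + -1·8 = 3

0,-1,-1 ; 3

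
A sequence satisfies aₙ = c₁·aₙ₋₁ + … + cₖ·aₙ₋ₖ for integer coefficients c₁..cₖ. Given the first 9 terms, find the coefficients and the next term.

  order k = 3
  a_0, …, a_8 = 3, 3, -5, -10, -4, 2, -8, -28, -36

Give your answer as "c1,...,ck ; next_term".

2,-2,2 ; -32

  a_3 = 2·-5 + -2·3 + 2·3 = -10
  a_4 = 2·-10 + -2·-5 + 2·3 = -4
  a_5 = 2·-4 + -2·-10 + 2·-5 = 2
  a_6 = 2·2 + -2·-4 + 2·-10 = -8
  a_7 = 2·-8 + -2·2 + 2·-4 = -28
  a_8 = 2·-28 + -2·-8 + 2·2 = -36
  a_9 = 2·-36 + -2·-28 + 2·-8 = -32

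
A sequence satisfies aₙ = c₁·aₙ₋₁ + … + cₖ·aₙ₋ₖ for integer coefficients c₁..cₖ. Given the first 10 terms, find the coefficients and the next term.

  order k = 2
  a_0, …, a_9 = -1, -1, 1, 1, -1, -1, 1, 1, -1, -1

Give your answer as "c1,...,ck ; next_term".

  a_2 = 0·-1 + -1·-1 = 1
  a_3 = 0·1 + -1·-1 = 1
  a_4 = 0·1 + -1·1 = -1
  a_5 = 0·-1 + -1·1 = -1
  a_6 = 0·-1 + -1·-1 = 1
  a_7 = 0·1 + -1·-1 = 1
  a_8 = 0·1 + -1·1 = -1
  a_9 = 0·-1 + -1·1 = -1
  a_10 = 0·-1 + -1·-1 = 1

0,-1 ; 1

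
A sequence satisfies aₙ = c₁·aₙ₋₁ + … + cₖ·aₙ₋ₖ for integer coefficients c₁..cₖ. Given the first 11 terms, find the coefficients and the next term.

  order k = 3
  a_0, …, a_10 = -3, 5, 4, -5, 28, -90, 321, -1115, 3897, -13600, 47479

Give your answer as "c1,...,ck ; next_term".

  a_3 = -3·4 + 2·5 + 1·-3 = -5
  a_4 = -3·-5 + 2·4 + 1·5 = 28
  a_5 = -3·28 + 2·-5 + 1·4 = -90
  a_6 = -3·-90 + 2·28 + 1·-5 = 321
  a_7 = -3·321 + 2·-90 + 1·28 = -1115
  a_8 = -3·-1115 + 2·321 + 1·-90 = 3897
  a_9 = -3·3897 + 2·-1115 + 1·321 = -13600
  a_10 = -3·-13600 + 2·3897 + 1·-1115 = 47479
  a_11 = -3·47479 + 2·-13600 + 1·3897 = -165740

-3,2,1 ; -165740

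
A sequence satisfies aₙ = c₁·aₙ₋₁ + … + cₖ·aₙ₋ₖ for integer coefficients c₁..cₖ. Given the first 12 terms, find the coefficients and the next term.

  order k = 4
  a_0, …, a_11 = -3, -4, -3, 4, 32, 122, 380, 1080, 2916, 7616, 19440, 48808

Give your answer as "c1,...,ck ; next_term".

  a_4 = 4·4 + -4·-3 + 2·-4 + -4·-3 = 32
  a_5 = 4·32 + -4·4 + 2·-3 + -4·-4 = 122
  a_6 = 4·122 + -4·32 + 2·4 + -4·-3 = 380
  a_7 = 4·380 + -4·122 + 2·32 + -4·4 = 1080
  a_8 = 4·1080 + -4·380 + 2·122 + -4·32 = 2916
  a_9 = 4·2916 + -4·1080 + 2·380 + -4·122 = 7616
  a_10 = 4·7616 + -4·2916 + 2·1080 + -4·380 = 19440
  a_11 = 4·19440 + -4·7616 + 2·2916 + -4·1080 = 48808
  a_12 = 4·48808 + -4·19440 + 2·7616 + -4·2916 = 121040

4,-4,2,-4 ; 121040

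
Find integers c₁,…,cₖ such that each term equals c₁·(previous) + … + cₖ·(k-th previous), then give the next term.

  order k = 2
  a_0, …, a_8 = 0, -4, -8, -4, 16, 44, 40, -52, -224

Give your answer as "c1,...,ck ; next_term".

2,-3 ; -292

  a_2 = 2·-4 + -3·0 = -8
  a_3 = 2·-8 + -3·-4 = -4
  a_4 = 2·-4 + -3·-8 = 16
  a_5 = 2·16 + -3·-4 = 44
  a_6 = 2·44 + -3·16 = 40
  a_7 = 2·40 + -3·44 = -52
  a_8 = 2·-52 + -3·40 = -224
  a_9 = 2·-224 + -3·-52 = -292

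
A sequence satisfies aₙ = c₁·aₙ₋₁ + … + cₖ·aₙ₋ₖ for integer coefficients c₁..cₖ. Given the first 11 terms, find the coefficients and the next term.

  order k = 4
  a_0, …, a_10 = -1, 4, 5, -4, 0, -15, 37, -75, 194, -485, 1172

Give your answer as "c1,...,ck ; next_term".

-1,2,-3,2 ; -2874

  a_4 = -1·-4 + 2·5 + -3·4 + 2·-1 = 0
  a_5 = -1·0 + 2·-4 + -3·5 + 2·4 = -15
  a_6 = -1·-15 + 2·0 + -3·-4 + 2·5 = 37
  a_7 = -1·37 + 2·-15 + -3·0 + 2·-4 = -75
  a_8 = -1·-75 + 2·37 + -3·-15 + 2·0 = 194
  a_9 = -1·194 + 2·-75 + -3·37 + 2·-15 = -485
  a_10 = -1·-485 + 2·194 + -3·-75 + 2·37 = 1172
  a_11 = -1·1172 + 2·-485 + -3·194 + 2·-75 = -2874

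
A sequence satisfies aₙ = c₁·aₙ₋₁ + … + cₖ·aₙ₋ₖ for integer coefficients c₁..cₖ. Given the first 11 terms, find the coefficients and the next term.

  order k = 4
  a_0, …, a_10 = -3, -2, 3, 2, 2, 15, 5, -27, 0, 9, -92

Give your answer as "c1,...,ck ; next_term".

  a_4 = 1·2 + -2·3 + 3·-2 + -4·-3 = 2
  a_5 = 1·2 + -2·2 + 3·3 + -4·-2 = 15
  a_6 = 1·15 + -2·2 + 3·2 + -4·3 = 5
  a_7 = 1·5 + -2·15 + 3·2 + -4·2 = -27
  a_8 = 1·-27 + -2·5 + 3·15 + -4·2 = 0
  a_9 = 1·0 + -2·-27 + 3·5 + -4·15 = 9
  a_10 = 1·9 + -2·0 + 3·-27 + -4·5 = -92
  a_11 = 1·-92 + -2·9 + 3·0 + -4·-27 = -2

1,-2,3,-4 ; -2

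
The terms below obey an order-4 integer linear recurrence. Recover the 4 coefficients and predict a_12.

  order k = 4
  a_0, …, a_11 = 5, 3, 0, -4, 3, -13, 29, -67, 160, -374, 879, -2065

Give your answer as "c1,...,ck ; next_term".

  a_4 = -2·-4 + 1·0 + 0·3 + -1·5 = 3
  a_5 = -2·3 + 1·-4 + 0·0 + -1·3 = -13
  a_6 = -2·-13 + 1·3 + 0·-4 + -1·0 = 29
  a_7 = -2·29 + 1·-13 + 0·3 + -1·-4 = -67
  a_8 = -2·-67 + 1·29 + 0·-13 + -1·3 = 160
  a_9 = -2·160 + 1·-67 + 0·29 + -1·-13 = -374
  a_10 = -2·-374 + 1·160 + 0·-67 + -1·29 = 879
  a_11 = -2·879 + 1·-374 + 0·160 + -1·-67 = -2065
  a_12 = -2·-2065 + 1·879 + 0·-374 + -1·160 = 4849

-2,1,0,-1 ; 4849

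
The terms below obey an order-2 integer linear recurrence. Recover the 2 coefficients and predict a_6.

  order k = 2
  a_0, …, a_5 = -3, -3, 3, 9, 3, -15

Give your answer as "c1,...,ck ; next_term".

  a_2 = 1·-3 + -2·-3 = 3
  a_3 = 1·3 + -2·-3 = 9
  a_4 = 1·9 + -2·3 = 3
  a_5 = 1·3 + -2·9 = -15
  a_6 = 1·-15 + -2·3 = -21

1,-2 ; -21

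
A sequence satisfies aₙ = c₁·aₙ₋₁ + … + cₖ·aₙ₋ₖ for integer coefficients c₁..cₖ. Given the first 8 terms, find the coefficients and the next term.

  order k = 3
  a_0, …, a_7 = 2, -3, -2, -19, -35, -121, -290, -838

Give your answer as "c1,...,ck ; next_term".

2,3,-3 ; -2183

  a_3 = 2·-2 + 3·-3 + -3·2 = -19
  a_4 = 2·-19 + 3·-2 + -3·-3 = -35
  a_5 = 2·-35 + 3·-19 + -3·-2 = -121
  a_6 = 2·-121 + 3·-35 + -3·-19 = -290
  a_7 = 2·-290 + 3·-121 + -3·-35 = -838
  a_8 = 2·-838 + 3·-290 + -3·-121 = -2183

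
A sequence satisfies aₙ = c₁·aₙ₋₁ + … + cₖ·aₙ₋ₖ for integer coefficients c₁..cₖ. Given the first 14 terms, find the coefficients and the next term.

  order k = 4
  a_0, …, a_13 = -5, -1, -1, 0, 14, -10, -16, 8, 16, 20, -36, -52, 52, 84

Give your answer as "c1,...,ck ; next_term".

-1,-2,-2,-2 ; -12

  a_4 = -1·0 + -2·-1 + -2·-1 + -2·-5 = 14
  a_5 = -1·14 + -2·0 + -2·-1 + -2·-1 = -10
  a_6 = -1·-10 + -2·14 + -2·0 + -2·-1 = -16
  a_7 = -1·-16 + -2·-10 + -2·14 + -2·0 = 8
  a_8 = -1·8 + -2·-16 + -2·-10 + -2·14 = 16
  a_9 = -1·16 + -2·8 + -2·-16 + -2·-10 = 20
  a_10 = -1·20 + -2·16 + -2·8 + -2·-16 = -36
  a_11 = -1·-36 + -2·20 + -2·16 + -2·8 = -52
  a_12 = -1·-52 + -2·-36 + -2·20 + -2·16 = 52
  a_13 = -1·52 + -2·-52 + -2·-36 + -2·20 = 84
  a_14 = -1·84 + -2·52 + -2·-52 + -2·-36 = -12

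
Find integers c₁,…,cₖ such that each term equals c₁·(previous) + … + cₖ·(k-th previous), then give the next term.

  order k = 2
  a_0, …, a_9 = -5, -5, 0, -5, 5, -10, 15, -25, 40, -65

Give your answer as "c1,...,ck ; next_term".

  a_2 = -1·-5 + 1·-5 = 0
  a_3 = -1·0 + 1·-5 = -5
  a_4 = -1·-5 + 1·0 = 5
  a_5 = -1·5 + 1·-5 = -10
  a_6 = -1·-10 + 1·5 = 15
  a_7 = -1·15 + 1·-10 = -25
  a_8 = -1·-25 + 1·15 = 40
  a_9 = -1·40 + 1·-25 = -65
  a_10 = -1·-65 + 1·40 = 105

-1,1 ; 105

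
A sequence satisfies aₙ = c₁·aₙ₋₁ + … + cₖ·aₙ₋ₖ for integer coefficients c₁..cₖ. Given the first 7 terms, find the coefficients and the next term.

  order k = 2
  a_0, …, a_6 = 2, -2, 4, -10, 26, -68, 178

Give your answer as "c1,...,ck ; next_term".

  a_2 = -3·-2 + -1·2 = 4
  a_3 = -3·4 + -1·-2 = -10
  a_4 = -3·-10 + -1·4 = 26
  a_5 = -3·26 + -1·-10 = -68
  a_6 = -3·-68 + -1·26 = 178
  a_7 = -3·178 + -1·-68 = -466

-3,-1 ; -466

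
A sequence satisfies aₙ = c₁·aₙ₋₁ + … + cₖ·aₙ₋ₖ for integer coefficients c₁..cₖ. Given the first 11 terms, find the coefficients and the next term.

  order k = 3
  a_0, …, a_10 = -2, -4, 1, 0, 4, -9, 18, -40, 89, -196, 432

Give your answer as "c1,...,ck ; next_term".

  a_3 = -2·1 + 0·-4 + -1·-2 = 0
  a_4 = -2·0 + 0·1 + -1·-4 = 4
  a_5 = -2·4 + 0·0 + -1·1 = -9
  a_6 = -2·-9 + 0·4 + -1·0 = 18
  a_7 = -2·18 + 0·-9 + -1·4 = -40
  a_8 = -2·-40 + 0·18 + -1·-9 = 89
  a_9 = -2·89 + 0·-40 + -1·18 = -196
  a_10 = -2·-196 + 0·89 + -1·-40 = 432
  a_11 = -2·432 + 0·-196 + -1·89 = -953

-2,0,-1 ; -953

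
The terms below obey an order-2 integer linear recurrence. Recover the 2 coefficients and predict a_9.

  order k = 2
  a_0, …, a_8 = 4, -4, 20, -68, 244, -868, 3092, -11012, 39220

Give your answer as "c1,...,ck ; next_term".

  a_2 = -3·-4 + 2·4 = 20
  a_3 = -3·20 + 2·-4 = -68
  a_4 = -3·-68 + 2·20 = 244
  a_5 = -3·244 + 2·-68 = -868
  a_6 = -3·-868 + 2·244 = 3092
  a_7 = -3·3092 + 2·-868 = -11012
  a_8 = -3·-11012 + 2·3092 = 39220
  a_9 = -3·39220 + 2·-11012 = -139684

-3,2 ; -139684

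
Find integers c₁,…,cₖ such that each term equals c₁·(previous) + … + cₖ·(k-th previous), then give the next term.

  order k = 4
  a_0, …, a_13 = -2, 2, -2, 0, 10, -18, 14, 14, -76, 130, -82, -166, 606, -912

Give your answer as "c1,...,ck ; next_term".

-1,-1,1,-3 ; 386

  a_4 = -1·0 + -1·-2 + 1·2 + -3·-2 = 10
  a_5 = -1·10 + -1·0 + 1·-2 + -3·2 = -18
  a_6 = -1·-18 + -1·10 + 1·0 + -3·-2 = 14
  a_7 = -1·14 + -1·-18 + 1·10 + -3·0 = 14
  a_8 = -1·14 + -1·14 + 1·-18 + -3·10 = -76
  a_9 = -1·-76 + -1·14 + 1·14 + -3·-18 = 130
  a_10 = -1·130 + -1·-76 + 1·14 + -3·14 = -82
  a_11 = -1·-82 + -1·130 + 1·-76 + -3·14 = -166
  a_12 = -1·-166 + -1·-82 + 1·130 + -3·-76 = 606
  a_13 = -1·606 + -1·-166 + 1·-82 + -3·130 = -912
  a_14 = -1·-912 + -1·606 + 1·-166 + -3·-82 = 386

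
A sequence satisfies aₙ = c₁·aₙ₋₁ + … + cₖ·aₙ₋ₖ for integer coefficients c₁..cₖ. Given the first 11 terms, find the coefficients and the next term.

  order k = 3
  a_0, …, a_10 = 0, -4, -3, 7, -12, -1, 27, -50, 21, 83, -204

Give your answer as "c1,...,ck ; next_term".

-1,-1,2 ; 163

  a_3 = -1·-3 + -1·-4 + 2·0 = 7
  a_4 = -1·7 + -1·-3 + 2·-4 = -12
  a_5 = -1·-12 + -1·7 + 2·-3 = -1
  a_6 = -1·-1 + -1·-12 + 2·7 = 27
  a_7 = -1·27 + -1·-1 + 2·-12 = -50
  a_8 = -1·-50 + -1·27 + 2·-1 = 21
  a_9 = -1·21 + -1·-50 + 2·27 = 83
  a_10 = -1·83 + -1·21 + 2·-50 = -204
  a_11 = -1·-204 + -1·83 + 2·21 = 163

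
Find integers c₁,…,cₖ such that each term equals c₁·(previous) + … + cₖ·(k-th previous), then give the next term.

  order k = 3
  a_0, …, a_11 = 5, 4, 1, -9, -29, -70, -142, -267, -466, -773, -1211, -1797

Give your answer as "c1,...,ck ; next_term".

2,1,-3 ; -2486

  a_3 = 2·1 + 1·4 + -3·5 = -9
  a_4 = 2·-9 + 1·1 + -3·4 = -29
  a_5 = 2·-29 + 1·-9 + -3·1 = -70
  a_6 = 2·-70 + 1·-29 + -3·-9 = -142
  a_7 = 2·-142 + 1·-70 + -3·-29 = -267
  a_8 = 2·-267 + 1·-142 + -3·-70 = -466
  a_9 = 2·-466 + 1·-267 + -3·-142 = -773
  a_10 = 2·-773 + 1·-466 + -3·-267 = -1211
  a_11 = 2·-1211 + 1·-773 + -3·-466 = -1797
  a_12 = 2·-1797 + 1·-1211 + -3·-773 = -2486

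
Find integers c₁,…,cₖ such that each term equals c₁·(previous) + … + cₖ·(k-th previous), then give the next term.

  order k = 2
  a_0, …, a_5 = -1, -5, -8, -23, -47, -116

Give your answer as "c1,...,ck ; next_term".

  a_2 = 1·-5 + 3·-1 = -8
  a_3 = 1·-8 + 3·-5 = -23
  a_4 = 1·-23 + 3·-8 = -47
  a_5 = 1·-47 + 3·-23 = -116
  a_6 = 1·-116 + 3·-47 = -257

1,3 ; -257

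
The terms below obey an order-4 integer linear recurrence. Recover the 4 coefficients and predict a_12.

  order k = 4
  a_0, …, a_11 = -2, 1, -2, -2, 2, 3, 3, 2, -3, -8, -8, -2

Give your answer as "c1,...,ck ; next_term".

1,-1,0,-1 ; 9

  a_4 = 1·-2 + -1·-2 + 0·1 + -1·-2 = 2
  a_5 = 1·2 + -1·-2 + 0·-2 + -1·1 = 3
  a_6 = 1·3 + -1·2 + 0·-2 + -1·-2 = 3
  a_7 = 1·3 + -1·3 + 0·2 + -1·-2 = 2
  a_8 = 1·2 + -1·3 + 0·3 + -1·2 = -3
  a_9 = 1·-3 + -1·2 + 0·3 + -1·3 = -8
  a_10 = 1·-8 + -1·-3 + 0·2 + -1·3 = -8
  a_11 = 1·-8 + -1·-8 + 0·-3 + -1·2 = -2
  a_12 = 1·-2 + -1·-8 + 0·-8 + -1·-3 = 9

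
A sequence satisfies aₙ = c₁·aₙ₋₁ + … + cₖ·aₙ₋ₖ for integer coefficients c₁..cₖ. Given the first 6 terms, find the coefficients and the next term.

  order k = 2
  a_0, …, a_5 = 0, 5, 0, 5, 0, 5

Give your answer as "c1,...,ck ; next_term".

  a_2 = 0·5 + 1·0 = 0
  a_3 = 0·0 + 1·5 = 5
  a_4 = 0·5 + 1·0 = 0
  a_5 = 0·0 + 1·5 = 5
  a_6 = 0·5 + 1·0 = 0

0,1 ; 0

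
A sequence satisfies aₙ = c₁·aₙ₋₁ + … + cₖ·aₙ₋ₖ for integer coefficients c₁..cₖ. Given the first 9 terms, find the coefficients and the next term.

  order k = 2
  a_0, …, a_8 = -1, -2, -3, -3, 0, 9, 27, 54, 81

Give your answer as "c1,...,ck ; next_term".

3,-3 ; 81

  a_2 = 3·-2 + -3·-1 = -3
  a_3 = 3·-3 + -3·-2 = -3
  a_4 = 3·-3 + -3·-3 = 0
  a_5 = 3·0 + -3·-3 = 9
  a_6 = 3·9 + -3·0 = 27
  a_7 = 3·27 + -3·9 = 54
  a_8 = 3·54 + -3·27 = 81
  a_9 = 3·81 + -3·54 = 81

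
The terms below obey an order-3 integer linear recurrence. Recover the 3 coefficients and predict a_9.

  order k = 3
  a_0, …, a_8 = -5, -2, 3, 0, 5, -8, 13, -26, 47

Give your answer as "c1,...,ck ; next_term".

  a_3 = -1·3 + 1·-2 + -1·-5 = 0
  a_4 = -1·0 + 1·3 + -1·-2 = 5
  a_5 = -1·5 + 1·0 + -1·3 = -8
  a_6 = -1·-8 + 1·5 + -1·0 = 13
  a_7 = -1·13 + 1·-8 + -1·5 = -26
  a_8 = -1·-26 + 1·13 + -1·-8 = 47
  a_9 = -1·47 + 1·-26 + -1·13 = -86

-1,1,-1 ; -86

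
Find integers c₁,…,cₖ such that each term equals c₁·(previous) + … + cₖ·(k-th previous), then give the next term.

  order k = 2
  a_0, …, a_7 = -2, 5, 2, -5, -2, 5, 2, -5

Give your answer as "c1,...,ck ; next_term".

0,-1 ; -2

  a_2 = 0·5 + -1·-2 = 2
  a_3 = 0·2 + -1·5 = -5
  a_4 = 0·-5 + -1·2 = -2
  a_5 = 0·-2 + -1·-5 = 5
  a_6 = 0·5 + -1·-2 = 2
  a_7 = 0·2 + -1·5 = -5
  a_8 = 0·-5 + -1·2 = -2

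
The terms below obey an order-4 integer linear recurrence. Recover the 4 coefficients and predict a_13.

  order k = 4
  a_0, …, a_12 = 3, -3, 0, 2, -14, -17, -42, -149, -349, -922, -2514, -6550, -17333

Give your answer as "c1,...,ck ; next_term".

  a_4 = 2·2 + 1·0 + 3·-3 + -3·3 = -14
  a_5 = 2·-14 + 1·2 + 3·0 + -3·-3 = -17
  a_6 = 2·-17 + 1·-14 + 3·2 + -3·0 = -42
  a_7 = 2·-42 + 1·-17 + 3·-14 + -3·2 = -149
  a_8 = 2·-149 + 1·-42 + 3·-17 + -3·-14 = -349
  a_9 = 2·-349 + 1·-149 + 3·-42 + -3·-17 = -922
  a_10 = 2·-922 + 1·-349 + 3·-149 + -3·-42 = -2514
  a_11 = 2·-2514 + 1·-922 + 3·-349 + -3·-149 = -6550
  a_12 = 2·-6550 + 1·-2514 + 3·-922 + -3·-349 = -17333
  a_13 = 2·-17333 + 1·-6550 + 3·-2514 + -3·-922 = -45992

2,1,3,-3 ; -45992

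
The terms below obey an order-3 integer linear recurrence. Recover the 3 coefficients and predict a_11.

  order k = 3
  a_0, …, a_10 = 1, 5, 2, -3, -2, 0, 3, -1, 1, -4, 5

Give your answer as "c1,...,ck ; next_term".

-1,0,-1 ; -6

  a_3 = -1·2 + 0·5 + -1·1 = -3
  a_4 = -1·-3 + 0·2 + -1·5 = -2
  a_5 = -1·-2 + 0·-3 + -1·2 = 0
  a_6 = -1·0 + 0·-2 + -1·-3 = 3
  a_7 = -1·3 + 0·0 + -1·-2 = -1
  a_8 = -1·-1 + 0·3 + -1·0 = 1
  a_9 = -1·1 + 0·-1 + -1·3 = -4
  a_10 = -1·-4 + 0·1 + -1·-1 = 5
  a_11 = -1·5 + 0·-4 + -1·1 = -6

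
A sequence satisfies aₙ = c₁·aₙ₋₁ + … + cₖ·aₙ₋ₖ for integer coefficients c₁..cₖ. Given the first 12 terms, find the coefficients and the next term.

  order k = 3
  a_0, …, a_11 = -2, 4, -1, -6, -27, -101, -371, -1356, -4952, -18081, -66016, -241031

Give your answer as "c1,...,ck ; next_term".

4,-1,-1 ; -880027

  a_3 = 4·-1 + -1·4 + -1·-2 = -6
  a_4 = 4·-6 + -1·-1 + -1·4 = -27
  a_5 = 4·-27 + -1·-6 + -1·-1 = -101
  a_6 = 4·-101 + -1·-27 + -1·-6 = -371
  a_7 = 4·-371 + -1·-101 + -1·-27 = -1356
  a_8 = 4·-1356 + -1·-371 + -1·-101 = -4952
  a_9 = 4·-4952 + -1·-1356 + -1·-371 = -18081
  a_10 = 4·-18081 + -1·-4952 + -1·-1356 = -66016
  a_11 = 4·-66016 + -1·-18081 + -1·-4952 = -241031
  a_12 = 4·-241031 + -1·-66016 + -1·-18081 = -880027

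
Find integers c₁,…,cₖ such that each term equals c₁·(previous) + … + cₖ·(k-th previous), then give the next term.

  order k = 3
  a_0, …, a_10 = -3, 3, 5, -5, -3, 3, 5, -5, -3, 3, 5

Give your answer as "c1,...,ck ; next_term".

-1,-1,-1 ; -5

  a_3 = -1·5 + -1·3 + -1·-3 = -5
  a_4 = -1·-5 + -1·5 + -1·3 = -3
  a_5 = -1·-3 + -1·-5 + -1·5 = 3
  a_6 = -1·3 + -1·-3 + -1·-5 = 5
  a_7 = -1·5 + -1·3 + -1·-3 = -5
  a_8 = -1·-5 + -1·5 + -1·3 = -3
  a_9 = -1·-3 + -1·-5 + -1·5 = 3
  a_10 = -1·3 + -1·-3 + -1·-5 = 5
  a_11 = -1·5 + -1·3 + -1·-3 = -5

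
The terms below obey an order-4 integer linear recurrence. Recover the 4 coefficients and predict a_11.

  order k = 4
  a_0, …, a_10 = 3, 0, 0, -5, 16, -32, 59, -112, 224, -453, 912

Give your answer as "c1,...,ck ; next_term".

-2,0,1,2 ; -1824

  a_4 = -2·-5 + 0·0 + 1·0 + 2·3 = 16
  a_5 = -2·16 + 0·-5 + 1·0 + 2·0 = -32
  a_6 = -2·-32 + 0·16 + 1·-5 + 2·0 = 59
  a_7 = -2·59 + 0·-32 + 1·16 + 2·-5 = -112
  a_8 = -2·-112 + 0·59 + 1·-32 + 2·16 = 224
  a_9 = -2·224 + 0·-112 + 1·59 + 2·-32 = -453
  a_10 = -2·-453 + 0·224 + 1·-112 + 2·59 = 912
  a_11 = -2·912 + 0·-453 + 1·224 + 2·-112 = -1824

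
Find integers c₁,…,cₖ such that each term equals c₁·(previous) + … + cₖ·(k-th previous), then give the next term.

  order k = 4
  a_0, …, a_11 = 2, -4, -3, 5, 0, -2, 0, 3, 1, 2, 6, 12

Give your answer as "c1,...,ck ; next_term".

  a_4 = 1·5 + 1·-3 + 1·-4 + 1·2 = 0
  a_5 = 1·0 + 1·5 + 1·-3 + 1·-4 = -2
  a_6 = 1·-2 + 1·0 + 1·5 + 1·-3 = 0
  a_7 = 1·0 + 1·-2 + 1·0 + 1·5 = 3
  a_8 = 1·3 + 1·0 + 1·-2 + 1·0 = 1
  a_9 = 1·1 + 1·3 + 1·0 + 1·-2 = 2
  a_10 = 1·2 + 1·1 + 1·3 + 1·0 = 6
  a_11 = 1·6 + 1·2 + 1·1 + 1·3 = 12
  a_12 = 1·12 + 1·6 + 1·2 + 1·1 = 21

1,1,1,1 ; 21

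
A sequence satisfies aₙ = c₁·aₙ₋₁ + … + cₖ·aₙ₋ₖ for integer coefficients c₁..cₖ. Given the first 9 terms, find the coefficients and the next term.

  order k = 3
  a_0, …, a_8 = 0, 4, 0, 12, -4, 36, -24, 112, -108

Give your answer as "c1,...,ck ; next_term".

  a_3 = 0·0 + 3·4 + -1·0 = 12
  a_4 = 0·12 + 3·0 + -1·4 = -4
  a_5 = 0·-4 + 3·12 + -1·0 = 36
  a_6 = 0·36 + 3·-4 + -1·12 = -24
  a_7 = 0·-24 + 3·36 + -1·-4 = 112
  a_8 = 0·112 + 3·-24 + -1·36 = -108
  a_9 = 0·-108 + 3·112 + -1·-24 = 360

0,3,-1 ; 360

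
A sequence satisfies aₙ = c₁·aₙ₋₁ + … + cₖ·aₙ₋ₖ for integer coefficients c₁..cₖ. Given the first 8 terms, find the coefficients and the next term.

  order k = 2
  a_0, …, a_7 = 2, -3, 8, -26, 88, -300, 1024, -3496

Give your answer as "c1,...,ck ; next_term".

  a_2 = -4·-3 + -2·2 = 8
  a_3 = -4·8 + -2·-3 = -26
  a_4 = -4·-26 + -2·8 = 88
  a_5 = -4·88 + -2·-26 = -300
  a_6 = -4·-300 + -2·88 = 1024
  a_7 = -4·1024 + -2·-300 = -3496
  a_8 = -4·-3496 + -2·1024 = 11936

-4,-2 ; 11936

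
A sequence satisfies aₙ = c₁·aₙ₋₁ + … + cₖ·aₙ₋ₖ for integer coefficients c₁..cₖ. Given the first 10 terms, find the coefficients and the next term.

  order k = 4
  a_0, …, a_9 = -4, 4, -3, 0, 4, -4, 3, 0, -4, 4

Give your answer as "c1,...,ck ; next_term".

  a_4 = 0·0 + 0·-3 + 0·4 + -1·-4 = 4
  a_5 = 0·4 + 0·0 + 0·-3 + -1·4 = -4
  a_6 = 0·-4 + 0·4 + 0·0 + -1·-3 = 3
  a_7 = 0·3 + 0·-4 + 0·4 + -1·0 = 0
  a_8 = 0·0 + 0·3 + 0·-4 + -1·4 = -4
  a_9 = 0·-4 + 0·0 + 0·3 + -1·-4 = 4
  a_10 = 0·4 + 0·-4 + 0·0 + -1·3 = -3

0,0,0,-1 ; -3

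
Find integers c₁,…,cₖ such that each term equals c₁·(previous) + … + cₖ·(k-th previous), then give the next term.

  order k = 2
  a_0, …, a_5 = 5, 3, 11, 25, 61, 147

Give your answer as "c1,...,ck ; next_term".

  a_2 = 2·3 + 1·5 = 11
  a_3 = 2·11 + 1·3 = 25
  a_4 = 2·25 + 1·11 = 61
  a_5 = 2·61 + 1·25 = 147
  a_6 = 2·147 + 1·61 = 355

2,1 ; 355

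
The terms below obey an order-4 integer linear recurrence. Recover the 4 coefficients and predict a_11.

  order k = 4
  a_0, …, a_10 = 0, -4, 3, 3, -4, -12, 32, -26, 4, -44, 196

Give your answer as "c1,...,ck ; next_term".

  a_4 = -2·3 + -2·3 + -2·-4 + 2·0 = -4
  a_5 = -2·-4 + -2·3 + -2·3 + 2·-4 = -12
  a_6 = -2·-12 + -2·-4 + -2·3 + 2·3 = 32
  a_7 = -2·32 + -2·-12 + -2·-4 + 2·3 = -26
  a_8 = -2·-26 + -2·32 + -2·-12 + 2·-4 = 4
  a_9 = -2·4 + -2·-26 + -2·32 + 2·-12 = -44
  a_10 = -2·-44 + -2·4 + -2·-26 + 2·32 = 196
  a_11 = -2·196 + -2·-44 + -2·4 + 2·-26 = -364

-2,-2,-2,2 ; -364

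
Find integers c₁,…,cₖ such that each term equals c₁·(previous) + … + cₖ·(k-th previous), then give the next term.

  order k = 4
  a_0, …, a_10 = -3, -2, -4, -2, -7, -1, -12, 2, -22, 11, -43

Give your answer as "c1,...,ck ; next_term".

  a_4 = -1·-2 + 1·-4 + 1·-2 + 1·-3 = -7
  a_5 = -1·-7 + 1·-2 + 1·-4 + 1·-2 = -1
  a_6 = -1·-1 + 1·-7 + 1·-2 + 1·-4 = -12
  a_7 = -1·-12 + 1·-1 + 1·-7 + 1·-2 = 2
  a_8 = -1·2 + 1·-12 + 1·-1 + 1·-7 = -22
  a_9 = -1·-22 + 1·2 + 1·-12 + 1·-1 = 11
  a_10 = -1·11 + 1·-22 + 1·2 + 1·-12 = -43
  a_11 = -1·-43 + 1·11 + 1·-22 + 1·2 = 34

-1,1,1,1 ; 34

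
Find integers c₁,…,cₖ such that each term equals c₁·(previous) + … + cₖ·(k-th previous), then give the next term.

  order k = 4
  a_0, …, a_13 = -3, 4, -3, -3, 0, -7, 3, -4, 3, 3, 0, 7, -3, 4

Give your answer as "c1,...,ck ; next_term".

  a_4 = 0·-3 + 1·-3 + 0·4 + -1·-3 = 0
  a_5 = 0·0 + 1·-3 + 0·-3 + -1·4 = -7
  a_6 = 0·-7 + 1·0 + 0·-3 + -1·-3 = 3
  a_7 = 0·3 + 1·-7 + 0·0 + -1·-3 = -4
  a_8 = 0·-4 + 1·3 + 0·-7 + -1·0 = 3
  a_9 = 0·3 + 1·-4 + 0·3 + -1·-7 = 3
  a_10 = 0·3 + 1·3 + 0·-4 + -1·3 = 0
  a_11 = 0·0 + 1·3 + 0·3 + -1·-4 = 7
  a_12 = 0·7 + 1·0 + 0·3 + -1·3 = -3
  a_13 = 0·-3 + 1·7 + 0·0 + -1·3 = 4
  a_14 = 0·4 + 1·-3 + 0·7 + -1·0 = -3

0,1,0,-1 ; -3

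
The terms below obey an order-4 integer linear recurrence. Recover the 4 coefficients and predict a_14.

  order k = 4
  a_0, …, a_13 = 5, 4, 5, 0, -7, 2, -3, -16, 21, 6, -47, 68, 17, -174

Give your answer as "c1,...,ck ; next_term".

  a_4 = 0·0 + -1·5 + 2·4 + -2·5 = -7
  a_5 = 0·-7 + -1·0 + 2·5 + -2·4 = 2
  a_6 = 0·2 + -1·-7 + 2·0 + -2·5 = -3
  a_7 = 0·-3 + -1·2 + 2·-7 + -2·0 = -16
  a_8 = 0·-16 + -1·-3 + 2·2 + -2·-7 = 21
  a_9 = 0·21 + -1·-16 + 2·-3 + -2·2 = 6
  a_10 = 0·6 + -1·21 + 2·-16 + -2·-3 = -47
  a_11 = 0·-47 + -1·6 + 2·21 + -2·-16 = 68
  a_12 = 0·68 + -1·-47 + 2·6 + -2·21 = 17
  a_13 = 0·17 + -1·68 + 2·-47 + -2·6 = -174
  a_14 = 0·-174 + -1·17 + 2·68 + -2·-47 = 213

0,-1,2,-2 ; 213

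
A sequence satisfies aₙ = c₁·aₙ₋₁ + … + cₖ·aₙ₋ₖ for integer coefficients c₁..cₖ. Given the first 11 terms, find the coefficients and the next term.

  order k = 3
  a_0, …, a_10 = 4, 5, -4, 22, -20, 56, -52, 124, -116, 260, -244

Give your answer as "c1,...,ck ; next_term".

  a_3 = -1·-4 + 2·5 + 2·4 = 22
  a_4 = -1·22 + 2·-4 + 2·5 = -20
  a_5 = -1·-20 + 2·22 + 2·-4 = 56
  a_6 = -1·56 + 2·-20 + 2·22 = -52
  a_7 = -1·-52 + 2·56 + 2·-20 = 124
  a_8 = -1·124 + 2·-52 + 2·56 = -116
  a_9 = -1·-116 + 2·124 + 2·-52 = 260
  a_10 = -1·260 + 2·-116 + 2·124 = -244
  a_11 = -1·-244 + 2·260 + 2·-116 = 532

-1,2,2 ; 532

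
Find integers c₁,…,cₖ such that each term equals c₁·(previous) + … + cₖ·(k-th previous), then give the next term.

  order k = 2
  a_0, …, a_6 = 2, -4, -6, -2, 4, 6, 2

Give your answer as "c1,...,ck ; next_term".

  a_2 = 1·-4 + -1·2 = -6
  a_3 = 1·-6 + -1·-4 = -2
  a_4 = 1·-2 + -1·-6 = 4
  a_5 = 1·4 + -1·-2 = 6
  a_6 = 1·6 + -1·4 = 2
  a_7 = 1·2 + -1·6 = -4

1,-1 ; -4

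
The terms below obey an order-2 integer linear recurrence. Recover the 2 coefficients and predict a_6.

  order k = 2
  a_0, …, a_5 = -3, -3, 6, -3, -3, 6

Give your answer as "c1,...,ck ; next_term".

  a_2 = -1·-3 + -1·-3 = 6
  a_3 = -1·6 + -1·-3 = -3
  a_4 = -1·-3 + -1·6 = -3
  a_5 = -1·-3 + -1·-3 = 6
  a_6 = -1·6 + -1·-3 = -3

-1,-1 ; -3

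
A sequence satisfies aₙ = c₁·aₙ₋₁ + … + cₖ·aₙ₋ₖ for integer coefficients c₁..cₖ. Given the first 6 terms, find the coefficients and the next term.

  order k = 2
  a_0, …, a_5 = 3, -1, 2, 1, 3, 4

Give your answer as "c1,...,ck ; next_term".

  a_2 = 1·-1 + 1·3 = 2
  a_3 = 1·2 + 1·-1 = 1
  a_4 = 1·1 + 1·2 = 3
  a_5 = 1·3 + 1·1 = 4
  a_6 = 1·4 + 1·3 = 7

1,1 ; 7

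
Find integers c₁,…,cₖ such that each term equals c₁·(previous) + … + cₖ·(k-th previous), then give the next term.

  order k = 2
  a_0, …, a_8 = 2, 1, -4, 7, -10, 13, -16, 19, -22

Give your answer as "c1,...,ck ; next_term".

-2,-1 ; 25

  a_2 = -2·1 + -1·2 = -4
  a_3 = -2·-4 + -1·1 = 7
  a_4 = -2·7 + -1·-4 = -10
  a_5 = -2·-10 + -1·7 = 13
  a_6 = -2·13 + -1·-10 = -16
  a_7 = -2·-16 + -1·13 = 19
  a_8 = -2·19 + -1·-16 = -22
  a_9 = -2·-22 + -1·19 = 25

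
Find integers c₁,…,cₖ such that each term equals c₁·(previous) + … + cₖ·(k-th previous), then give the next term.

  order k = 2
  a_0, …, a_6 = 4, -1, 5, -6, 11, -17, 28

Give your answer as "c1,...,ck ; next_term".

  a_2 = -1·-1 + 1·4 = 5
  a_3 = -1·5 + 1·-1 = -6
  a_4 = -1·-6 + 1·5 = 11
  a_5 = -1·11 + 1·-6 = -17
  a_6 = -1·-17 + 1·11 = 28
  a_7 = -1·28 + 1·-17 = -45

-1,1 ; -45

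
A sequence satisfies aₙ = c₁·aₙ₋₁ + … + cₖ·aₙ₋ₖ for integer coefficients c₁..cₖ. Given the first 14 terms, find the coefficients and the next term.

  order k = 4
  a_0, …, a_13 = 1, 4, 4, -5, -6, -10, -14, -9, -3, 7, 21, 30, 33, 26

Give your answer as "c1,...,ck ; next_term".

  a_4 = 1·-5 + 0·4 + 0·4 + -1·1 = -6
  a_5 = 1·-6 + 0·-5 + 0·4 + -1·4 = -10
  a_6 = 1·-10 + 0·-6 + 0·-5 + -1·4 = -14
  a_7 = 1·-14 + 0·-10 + 0·-6 + -1·-5 = -9
  a_8 = 1·-9 + 0·-14 + 0·-10 + -1·-6 = -3
  a_9 = 1·-3 + 0·-9 + 0·-14 + -1·-10 = 7
  a_10 = 1·7 + 0·-3 + 0·-9 + -1·-14 = 21
  a_11 = 1·21 + 0·7 + 0·-3 + -1·-9 = 30
  a_12 = 1·30 + 0·21 + 0·7 + -1·-3 = 33
  a_13 = 1·33 + 0·30 + 0·21 + -1·7 = 26
  a_14 = 1·26 + 0·33 + 0·30 + -1·21 = 5

1,0,0,-1 ; 5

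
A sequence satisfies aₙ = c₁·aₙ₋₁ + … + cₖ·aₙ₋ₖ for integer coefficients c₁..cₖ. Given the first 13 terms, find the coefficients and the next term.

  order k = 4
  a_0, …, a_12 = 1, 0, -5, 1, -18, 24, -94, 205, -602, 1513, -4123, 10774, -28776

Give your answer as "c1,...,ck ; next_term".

-2,3,3,-1 ; 75992

  a_4 = -2·1 + 3·-5 + 3·0 + -1·1 = -18
  a_5 = -2·-18 + 3·1 + 3·-5 + -1·0 = 24
  a_6 = -2·24 + 3·-18 + 3·1 + -1·-5 = -94
  a_7 = -2·-94 + 3·24 + 3·-18 + -1·1 = 205
  a_8 = -2·205 + 3·-94 + 3·24 + -1·-18 = -602
  a_9 = -2·-602 + 3·205 + 3·-94 + -1·24 = 1513
  a_10 = -2·1513 + 3·-602 + 3·205 + -1·-94 = -4123
  a_11 = -2·-4123 + 3·1513 + 3·-602 + -1·205 = 10774
  a_12 = -2·10774 + 3·-4123 + 3·1513 + -1·-602 = -28776
  a_13 = -2·-28776 + 3·10774 + 3·-4123 + -1·1513 = 75992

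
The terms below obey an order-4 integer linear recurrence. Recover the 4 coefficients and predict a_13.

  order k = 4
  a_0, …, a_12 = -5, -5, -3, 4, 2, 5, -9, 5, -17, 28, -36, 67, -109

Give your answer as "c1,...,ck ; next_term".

  a_4 = 0·4 + 1·-3 + -2·-5 + 1·-5 = 2
  a_5 = 0·2 + 1·4 + -2·-3 + 1·-5 = 5
  a_6 = 0·5 + 1·2 + -2·4 + 1·-3 = -9
  a_7 = 0·-9 + 1·5 + -2·2 + 1·4 = 5
  a_8 = 0·5 + 1·-9 + -2·5 + 1·2 = -17
  a_9 = 0·-17 + 1·5 + -2·-9 + 1·5 = 28
  a_10 = 0·28 + 1·-17 + -2·5 + 1·-9 = -36
  a_11 = 0·-36 + 1·28 + -2·-17 + 1·5 = 67
  a_12 = 0·67 + 1·-36 + -2·28 + 1·-17 = -109
  a_13 = 0·-109 + 1·67 + -2·-36 + 1·28 = 167

0,1,-2,1 ; 167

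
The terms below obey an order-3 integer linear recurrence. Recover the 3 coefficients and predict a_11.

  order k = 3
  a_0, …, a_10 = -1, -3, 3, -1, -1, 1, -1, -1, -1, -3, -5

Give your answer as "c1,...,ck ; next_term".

1,1,1 ; -9

  a_3 = 1·3 + 1·-3 + 1·-1 = -1
  a_4 = 1·-1 + 1·3 + 1·-3 = -1
  a_5 = 1·-1 + 1·-1 + 1·3 = 1
  a_6 = 1·1 + 1·-1 + 1·-1 = -1
  a_7 = 1·-1 + 1·1 + 1·-1 = -1
  a_8 = 1·-1 + 1·-1 + 1·1 = -1
  a_9 = 1·-1 + 1·-1 + 1·-1 = -3
  a_10 = 1·-3 + 1·-1 + 1·-1 = -5
  a_11 = 1·-5 + 1·-3 + 1·-1 = -9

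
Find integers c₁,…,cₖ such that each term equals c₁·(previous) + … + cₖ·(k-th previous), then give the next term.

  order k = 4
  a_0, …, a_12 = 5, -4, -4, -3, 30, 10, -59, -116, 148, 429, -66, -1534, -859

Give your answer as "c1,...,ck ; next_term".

0,-2,-3,2 ; 4124

  a_4 = 0·-3 + -2·-4 + -3·-4 + 2·5 = 30
  a_5 = 0·30 + -2·-3 + -3·-4 + 2·-4 = 10
  a_6 = 0·10 + -2·30 + -3·-3 + 2·-4 = -59
  a_7 = 0·-59 + -2·10 + -3·30 + 2·-3 = -116
  a_8 = 0·-116 + -2·-59 + -3·10 + 2·30 = 148
  a_9 = 0·148 + -2·-116 + -3·-59 + 2·10 = 429
  a_10 = 0·429 + -2·148 + -3·-116 + 2·-59 = -66
  a_11 = 0·-66 + -2·429 + -3·148 + 2·-116 = -1534
  a_12 = 0·-1534 + -2·-66 + -3·429 + 2·148 = -859
  a_13 = 0·-859 + -2·-1534 + -3·-66 + 2·429 = 4124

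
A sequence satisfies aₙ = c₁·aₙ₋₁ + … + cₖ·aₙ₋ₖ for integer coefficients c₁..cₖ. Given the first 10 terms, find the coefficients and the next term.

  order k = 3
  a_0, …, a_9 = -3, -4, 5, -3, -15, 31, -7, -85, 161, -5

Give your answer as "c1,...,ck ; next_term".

  a_3 = -1·5 + -2·-4 + 2·-3 = -3
  a_4 = -1·-3 + -2·5 + 2·-4 = -15
  a_5 = -1·-15 + -2·-3 + 2·5 = 31
  a_6 = -1·31 + -2·-15 + 2·-3 = -7
  a_7 = -1·-7 + -2·31 + 2·-15 = -85
  a_8 = -1·-85 + -2·-7 + 2·31 = 161
  a_9 = -1·161 + -2·-85 + 2·-7 = -5
  a_10 = -1·-5 + -2·161 + 2·-85 = -487

-1,-2,2 ; -487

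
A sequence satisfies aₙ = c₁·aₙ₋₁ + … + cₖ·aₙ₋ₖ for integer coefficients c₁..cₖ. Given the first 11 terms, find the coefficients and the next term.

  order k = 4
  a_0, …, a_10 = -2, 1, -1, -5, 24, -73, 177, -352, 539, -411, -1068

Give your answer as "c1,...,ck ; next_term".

-3,-1,4,-2 ; 6475

  a_4 = -3·-5 + -1·-1 + 4·1 + -2·-2 = 24
  a_5 = -3·24 + -1·-5 + 4·-1 + -2·1 = -73
  a_6 = -3·-73 + -1·24 + 4·-5 + -2·-1 = 177
  a_7 = -3·177 + -1·-73 + 4·24 + -2·-5 = -352
  a_8 = -3·-352 + -1·177 + 4·-73 + -2·24 = 539
  a_9 = -3·539 + -1·-352 + 4·177 + -2·-73 = -411
  a_10 = -3·-411 + -1·539 + 4·-352 + -2·177 = -1068
  a_11 = -3·-1068 + -1·-411 + 4·539 + -2·-352 = 6475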